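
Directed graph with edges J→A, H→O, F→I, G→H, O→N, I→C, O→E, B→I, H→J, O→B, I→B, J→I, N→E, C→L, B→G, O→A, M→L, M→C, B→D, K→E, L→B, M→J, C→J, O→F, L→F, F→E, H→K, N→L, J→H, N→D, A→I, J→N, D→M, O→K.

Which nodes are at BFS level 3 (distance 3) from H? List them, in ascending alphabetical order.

C, D, G, L

Level 0: H
Level 1: J, K, O
Level 2: A, B, E, F, I, N
Level 3: C, D, G, L
Level 4: M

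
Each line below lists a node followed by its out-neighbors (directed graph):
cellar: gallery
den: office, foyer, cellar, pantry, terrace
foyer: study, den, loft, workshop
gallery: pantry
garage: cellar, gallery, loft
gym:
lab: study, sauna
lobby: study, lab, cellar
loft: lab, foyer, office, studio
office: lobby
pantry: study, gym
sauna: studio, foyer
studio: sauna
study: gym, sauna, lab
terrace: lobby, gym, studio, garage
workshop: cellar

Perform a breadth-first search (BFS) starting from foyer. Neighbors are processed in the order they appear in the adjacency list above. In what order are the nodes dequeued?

Visit foyer; enqueue study, den, loft, workshop → queue [study, den, loft, workshop]
Visit study; enqueue gym, sauna, lab → queue [den, loft, workshop, gym, sauna, lab]
Visit den; enqueue office, cellar, pantry, terrace → queue [loft, workshop, gym, sauna, lab, office, cellar, pantry, terrace]
Visit loft; enqueue studio → queue [workshop, gym, sauna, lab, office, cellar, pantry, terrace, studio]
Visit workshop → queue [gym, sauna, lab, office, cellar, pantry, terrace, studio]
Visit gym → queue [sauna, lab, office, cellar, pantry, terrace, studio]
Visit sauna → queue [lab, office, cellar, pantry, terrace, studio]
Visit lab → queue [office, cellar, pantry, terrace, studio]
Visit office; enqueue lobby → queue [cellar, pantry, terrace, studio, lobby]
Visit cellar; enqueue gallery → queue [pantry, terrace, studio, lobby, gallery]
Visit pantry → queue [terrace, studio, lobby, gallery]
Visit terrace; enqueue garage → queue [studio, lobby, gallery, garage]
Visit studio → queue [lobby, gallery, garage]
Visit lobby → queue [gallery, garage]
Visit gallery → queue [garage]
Visit garage → queue []

foyer study den loft workshop gym sauna lab office cellar pantry terrace studio lobby gallery garage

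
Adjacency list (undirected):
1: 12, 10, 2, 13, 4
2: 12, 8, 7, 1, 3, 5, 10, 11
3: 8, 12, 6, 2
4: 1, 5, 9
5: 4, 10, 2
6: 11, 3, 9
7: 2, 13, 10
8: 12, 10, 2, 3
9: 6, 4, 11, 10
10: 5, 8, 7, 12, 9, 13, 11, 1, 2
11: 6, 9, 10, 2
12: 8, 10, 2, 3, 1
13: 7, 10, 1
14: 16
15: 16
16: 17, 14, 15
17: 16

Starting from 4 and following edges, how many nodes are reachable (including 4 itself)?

BFS from 4 visits: 4, 1, 5, 9, 12, 10, 2, 13, 6, 11, 8, 3, 7
Reachable nodes: 13 of 17 total.

13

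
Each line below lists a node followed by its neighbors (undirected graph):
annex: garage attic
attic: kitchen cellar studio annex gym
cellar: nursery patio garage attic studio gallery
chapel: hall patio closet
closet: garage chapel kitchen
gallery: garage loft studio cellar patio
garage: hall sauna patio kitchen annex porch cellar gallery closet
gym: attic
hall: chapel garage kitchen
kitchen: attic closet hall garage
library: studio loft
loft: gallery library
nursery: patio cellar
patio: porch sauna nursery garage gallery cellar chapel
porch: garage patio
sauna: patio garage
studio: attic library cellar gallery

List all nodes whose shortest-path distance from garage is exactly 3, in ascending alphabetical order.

gym, library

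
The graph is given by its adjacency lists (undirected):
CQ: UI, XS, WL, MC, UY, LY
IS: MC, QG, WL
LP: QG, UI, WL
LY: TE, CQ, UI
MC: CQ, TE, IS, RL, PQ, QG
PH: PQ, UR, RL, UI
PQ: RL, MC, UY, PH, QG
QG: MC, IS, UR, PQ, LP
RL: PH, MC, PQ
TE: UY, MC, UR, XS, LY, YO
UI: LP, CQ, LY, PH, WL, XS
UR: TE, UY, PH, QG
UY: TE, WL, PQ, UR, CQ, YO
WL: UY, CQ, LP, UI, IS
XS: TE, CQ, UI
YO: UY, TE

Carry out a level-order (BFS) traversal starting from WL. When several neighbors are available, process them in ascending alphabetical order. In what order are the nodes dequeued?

WL → CQ → IS → LP → UI → UY → LY → MC → XS → QG → PH → PQ → TE → UR → YO → RL

Visit WL; enqueue CQ, IS, LP, UI, UY → queue [CQ, IS, LP, UI, UY]
Visit CQ; enqueue LY, MC, XS → queue [IS, LP, UI, UY, LY, MC, XS]
Visit IS; enqueue QG → queue [LP, UI, UY, LY, MC, XS, QG]
Visit LP → queue [UI, UY, LY, MC, XS, QG]
Visit UI; enqueue PH → queue [UY, LY, MC, XS, QG, PH]
Visit UY; enqueue PQ, TE, UR, YO → queue [LY, MC, XS, QG, PH, PQ, TE, UR, YO]
Visit LY → queue [MC, XS, QG, PH, PQ, TE, UR, YO]
Visit MC; enqueue RL → queue [XS, QG, PH, PQ, TE, UR, YO, RL]
Visit XS → queue [QG, PH, PQ, TE, UR, YO, RL]
Visit QG → queue [PH, PQ, TE, UR, YO, RL]
Visit PH → queue [PQ, TE, UR, YO, RL]
Visit PQ → queue [TE, UR, YO, RL]
Visit TE → queue [UR, YO, RL]
Visit UR → queue [YO, RL]
Visit YO → queue [RL]
Visit RL → queue []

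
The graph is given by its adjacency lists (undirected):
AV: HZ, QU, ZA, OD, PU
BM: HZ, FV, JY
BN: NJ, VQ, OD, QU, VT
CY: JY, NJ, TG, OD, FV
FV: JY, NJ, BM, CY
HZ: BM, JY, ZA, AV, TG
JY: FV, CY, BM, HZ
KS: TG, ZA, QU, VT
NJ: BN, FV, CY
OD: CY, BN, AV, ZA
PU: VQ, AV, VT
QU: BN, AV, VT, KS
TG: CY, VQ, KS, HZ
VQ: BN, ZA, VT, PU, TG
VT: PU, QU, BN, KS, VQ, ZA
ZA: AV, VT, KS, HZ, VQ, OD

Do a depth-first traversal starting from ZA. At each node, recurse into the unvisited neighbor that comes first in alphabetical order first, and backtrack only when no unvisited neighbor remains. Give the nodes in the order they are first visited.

ZA, AV, HZ, BM, FV, CY, JY, NJ, BN, OD, QU, KS, TG, VQ, PU, VT

Visit ZA
ZA → AV
AV → HZ
HZ → BM
BM → FV
FV → CY
CY → JY
CY → NJ
NJ → BN
BN → OD
BN → QU
QU → KS
KS → TG
TG → VQ
VQ → PU
PU → VT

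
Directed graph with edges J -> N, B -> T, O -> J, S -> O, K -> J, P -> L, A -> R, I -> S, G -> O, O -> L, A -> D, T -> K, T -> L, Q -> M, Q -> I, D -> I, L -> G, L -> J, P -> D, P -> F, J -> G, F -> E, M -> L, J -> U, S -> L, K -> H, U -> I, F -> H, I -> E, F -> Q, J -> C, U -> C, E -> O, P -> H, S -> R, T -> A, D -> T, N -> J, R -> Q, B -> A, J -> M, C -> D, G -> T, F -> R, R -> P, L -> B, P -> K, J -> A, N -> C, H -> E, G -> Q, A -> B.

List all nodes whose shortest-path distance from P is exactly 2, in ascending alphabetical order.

B, E, G, I, J, Q, R, T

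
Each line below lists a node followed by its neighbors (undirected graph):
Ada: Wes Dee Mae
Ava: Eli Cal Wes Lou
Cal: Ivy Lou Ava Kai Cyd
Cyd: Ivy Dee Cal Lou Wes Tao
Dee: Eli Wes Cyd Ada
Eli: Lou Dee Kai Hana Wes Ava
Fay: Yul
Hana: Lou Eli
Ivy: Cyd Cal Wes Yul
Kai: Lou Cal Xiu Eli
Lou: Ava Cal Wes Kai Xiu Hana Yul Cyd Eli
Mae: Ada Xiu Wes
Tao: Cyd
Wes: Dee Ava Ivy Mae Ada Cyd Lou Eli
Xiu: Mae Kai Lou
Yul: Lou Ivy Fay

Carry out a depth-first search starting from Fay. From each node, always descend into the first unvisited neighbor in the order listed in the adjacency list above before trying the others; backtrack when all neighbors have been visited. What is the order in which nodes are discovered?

Visit Fay
Fay → Yul
Yul → Lou
Lou → Ava
Ava → Eli
Eli → Dee
Dee → Wes
Wes → Ivy
Ivy → Cyd
Cyd → Cal
Cal → Kai
Kai → Xiu
Xiu → Mae
Mae → Ada
Cyd → Tao
Eli → Hana

Fay, Yul, Lou, Ava, Eli, Dee, Wes, Ivy, Cyd, Cal, Kai, Xiu, Mae, Ada, Tao, Hana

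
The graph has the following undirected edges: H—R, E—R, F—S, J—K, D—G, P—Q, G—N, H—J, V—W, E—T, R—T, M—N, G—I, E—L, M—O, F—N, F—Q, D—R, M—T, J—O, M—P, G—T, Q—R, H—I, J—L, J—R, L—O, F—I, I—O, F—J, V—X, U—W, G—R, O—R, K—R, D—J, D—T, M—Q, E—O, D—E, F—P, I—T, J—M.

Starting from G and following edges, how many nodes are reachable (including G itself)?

17

BFS from G visits: G, D, I, N, R, T, E, J, F, H, O, M, K, Q, L, P, S
Reachable nodes: 17 of 21 total.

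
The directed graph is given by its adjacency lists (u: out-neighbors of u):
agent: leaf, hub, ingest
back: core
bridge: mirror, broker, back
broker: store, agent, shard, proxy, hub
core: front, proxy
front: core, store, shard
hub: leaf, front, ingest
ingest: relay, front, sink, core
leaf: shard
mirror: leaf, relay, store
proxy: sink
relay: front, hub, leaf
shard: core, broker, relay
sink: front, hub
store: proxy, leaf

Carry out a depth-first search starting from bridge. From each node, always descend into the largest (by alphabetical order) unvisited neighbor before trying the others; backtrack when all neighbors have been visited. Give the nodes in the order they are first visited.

Visit bridge
bridge → mirror
mirror → store
store → proxy
proxy → sink
sink → hub
hub → leaf
leaf → shard
shard → relay
relay → front
front → core
shard → broker
broker → agent
agent → ingest
bridge → back

bridge, mirror, store, proxy, sink, hub, leaf, shard, relay, front, core, broker, agent, ingest, back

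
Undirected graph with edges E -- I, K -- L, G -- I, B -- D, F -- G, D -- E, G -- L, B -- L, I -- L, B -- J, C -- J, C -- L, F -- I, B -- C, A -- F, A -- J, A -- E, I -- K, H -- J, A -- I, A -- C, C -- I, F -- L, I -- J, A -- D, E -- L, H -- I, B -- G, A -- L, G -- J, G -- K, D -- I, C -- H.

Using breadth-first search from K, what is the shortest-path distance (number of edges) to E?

Level 0: K
Level 1: G, I, L
Level 2: A, B, C, D, E, F, H, J
E first appears at level 2.

2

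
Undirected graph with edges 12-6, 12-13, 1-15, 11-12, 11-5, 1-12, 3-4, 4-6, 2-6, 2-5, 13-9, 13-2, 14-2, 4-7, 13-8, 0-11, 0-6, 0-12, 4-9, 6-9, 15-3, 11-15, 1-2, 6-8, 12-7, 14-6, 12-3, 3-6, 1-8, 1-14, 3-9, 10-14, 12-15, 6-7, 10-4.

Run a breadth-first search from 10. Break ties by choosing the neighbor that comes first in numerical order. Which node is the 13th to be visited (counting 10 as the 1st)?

8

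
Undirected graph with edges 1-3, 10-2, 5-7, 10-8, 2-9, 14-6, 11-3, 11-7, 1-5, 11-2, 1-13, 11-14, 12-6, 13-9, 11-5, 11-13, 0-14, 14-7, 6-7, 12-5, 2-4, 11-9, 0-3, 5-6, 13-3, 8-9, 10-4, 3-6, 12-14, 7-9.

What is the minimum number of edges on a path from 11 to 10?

Level 0: 11
Level 1: 2, 3, 5, 7, 9, 13, 14
Level 2: 0, 1, 4, 6, 8, 10, 12
10 first appears at level 2.

2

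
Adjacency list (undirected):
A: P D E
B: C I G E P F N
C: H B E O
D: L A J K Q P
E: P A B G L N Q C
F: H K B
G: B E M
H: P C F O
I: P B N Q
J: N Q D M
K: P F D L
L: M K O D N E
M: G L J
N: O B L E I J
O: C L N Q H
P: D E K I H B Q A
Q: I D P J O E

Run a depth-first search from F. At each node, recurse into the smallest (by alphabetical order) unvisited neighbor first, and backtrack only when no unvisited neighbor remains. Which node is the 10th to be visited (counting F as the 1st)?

L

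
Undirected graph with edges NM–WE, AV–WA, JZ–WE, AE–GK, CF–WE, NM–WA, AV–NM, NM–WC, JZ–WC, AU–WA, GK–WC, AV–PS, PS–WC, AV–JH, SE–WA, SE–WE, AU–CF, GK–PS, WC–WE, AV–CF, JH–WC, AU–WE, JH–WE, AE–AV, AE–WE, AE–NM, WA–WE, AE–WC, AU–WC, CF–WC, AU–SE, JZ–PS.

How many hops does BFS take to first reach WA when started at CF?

2

Level 0: CF
Level 1: AU, AV, WC, WE
Level 2: AE, GK, JH, JZ, NM, PS, SE, WA
WA first appears at level 2.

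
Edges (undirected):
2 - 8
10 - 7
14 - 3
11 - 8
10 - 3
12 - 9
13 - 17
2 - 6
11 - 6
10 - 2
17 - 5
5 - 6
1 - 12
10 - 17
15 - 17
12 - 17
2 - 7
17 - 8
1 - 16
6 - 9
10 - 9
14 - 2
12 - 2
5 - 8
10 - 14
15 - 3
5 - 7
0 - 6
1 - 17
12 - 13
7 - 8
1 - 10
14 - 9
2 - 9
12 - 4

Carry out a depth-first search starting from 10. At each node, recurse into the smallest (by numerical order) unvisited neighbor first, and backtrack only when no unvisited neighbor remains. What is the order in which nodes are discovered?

Visit 10
10 → 1
1 → 12
12 → 2
2 → 6
6 → 0
6 → 5
5 → 7
7 → 8
8 → 11
8 → 17
17 → 13
17 → 15
15 → 3
3 → 14
14 → 9
12 → 4
1 → 16

10, 1, 12, 2, 6, 0, 5, 7, 8, 11, 17, 13, 15, 3, 14, 9, 4, 16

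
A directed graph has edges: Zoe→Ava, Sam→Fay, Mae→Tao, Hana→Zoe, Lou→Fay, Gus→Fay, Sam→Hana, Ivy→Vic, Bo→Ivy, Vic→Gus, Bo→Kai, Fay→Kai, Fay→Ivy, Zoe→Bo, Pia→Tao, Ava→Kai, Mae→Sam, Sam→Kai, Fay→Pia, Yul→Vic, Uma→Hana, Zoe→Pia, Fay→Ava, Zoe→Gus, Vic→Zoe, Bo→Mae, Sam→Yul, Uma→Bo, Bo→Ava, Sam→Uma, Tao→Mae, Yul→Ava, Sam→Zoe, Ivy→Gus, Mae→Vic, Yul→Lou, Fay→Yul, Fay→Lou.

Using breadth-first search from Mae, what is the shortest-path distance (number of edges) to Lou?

3

Level 0: Mae
Level 1: Sam, Tao, Vic
Level 2: Fay, Gus, Hana, Kai, Uma, Yul, Zoe
Level 3: Ava, Bo, Ivy, Lou, Pia
Lou first appears at level 3.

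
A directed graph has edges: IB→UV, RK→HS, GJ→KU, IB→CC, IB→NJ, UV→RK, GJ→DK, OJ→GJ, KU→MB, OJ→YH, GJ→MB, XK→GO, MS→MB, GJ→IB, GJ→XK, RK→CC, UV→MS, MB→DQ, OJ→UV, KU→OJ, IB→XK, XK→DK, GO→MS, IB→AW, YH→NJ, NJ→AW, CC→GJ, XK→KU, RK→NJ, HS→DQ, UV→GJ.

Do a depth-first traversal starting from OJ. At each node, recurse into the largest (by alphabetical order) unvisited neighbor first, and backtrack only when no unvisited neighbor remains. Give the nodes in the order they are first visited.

Visit OJ
OJ → YH
YH → NJ
NJ → AW
OJ → UV
UV → RK
RK → HS
HS → DQ
RK → CC
CC → GJ
GJ → XK
XK → KU
KU → MB
XK → GO
GO → MS
XK → DK
GJ → IB

OJ, YH, NJ, AW, UV, RK, HS, DQ, CC, GJ, XK, KU, MB, GO, MS, DK, IB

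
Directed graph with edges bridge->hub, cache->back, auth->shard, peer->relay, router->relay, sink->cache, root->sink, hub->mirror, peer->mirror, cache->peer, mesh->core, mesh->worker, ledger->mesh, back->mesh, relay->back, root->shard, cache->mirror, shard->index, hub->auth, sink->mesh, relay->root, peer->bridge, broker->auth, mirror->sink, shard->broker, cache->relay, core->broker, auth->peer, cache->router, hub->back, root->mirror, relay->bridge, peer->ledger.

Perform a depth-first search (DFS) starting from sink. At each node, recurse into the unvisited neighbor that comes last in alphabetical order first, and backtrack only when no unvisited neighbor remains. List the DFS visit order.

Visit sink
sink → mesh
mesh → worker
mesh → core
core → broker
broker → auth
auth → shard
shard → index
auth → peer
peer → relay
relay → root
root → mirror
relay → bridge
bridge → hub
hub → back
peer → ledger
sink → cache
cache → router

sink mesh worker core broker auth shard index peer relay root mirror bridge hub back ledger cache router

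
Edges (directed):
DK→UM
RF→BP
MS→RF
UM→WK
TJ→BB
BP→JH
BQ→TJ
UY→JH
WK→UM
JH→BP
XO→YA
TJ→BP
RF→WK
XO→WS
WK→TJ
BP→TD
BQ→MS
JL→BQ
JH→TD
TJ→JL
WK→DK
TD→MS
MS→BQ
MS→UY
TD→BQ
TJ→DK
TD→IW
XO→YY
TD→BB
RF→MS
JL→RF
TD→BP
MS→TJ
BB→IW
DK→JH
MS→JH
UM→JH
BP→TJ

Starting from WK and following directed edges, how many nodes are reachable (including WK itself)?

14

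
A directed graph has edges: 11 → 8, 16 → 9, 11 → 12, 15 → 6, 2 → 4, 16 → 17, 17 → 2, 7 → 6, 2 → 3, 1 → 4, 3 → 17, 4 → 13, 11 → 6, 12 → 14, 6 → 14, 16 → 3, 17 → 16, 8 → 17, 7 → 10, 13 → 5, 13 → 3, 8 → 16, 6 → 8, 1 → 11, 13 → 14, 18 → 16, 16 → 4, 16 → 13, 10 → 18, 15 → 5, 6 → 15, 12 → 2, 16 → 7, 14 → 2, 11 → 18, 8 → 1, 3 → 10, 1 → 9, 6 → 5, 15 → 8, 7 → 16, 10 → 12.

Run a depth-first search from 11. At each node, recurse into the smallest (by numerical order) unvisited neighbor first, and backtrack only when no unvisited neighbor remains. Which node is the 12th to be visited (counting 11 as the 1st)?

Visit 11
11 → 6
6 → 5
6 → 8
8 → 1
1 → 4
4 → 13
13 → 3
3 → 10
10 → 12
12 → 2
12 → 14
10 → 18
18 → 16
16 → 7
16 → 9
16 → 17
6 → 15

Visit order: 11, 6, 5, 8, 1, 4, 13, 3, 10, 12, 2, 14, 18, 16, 7, 9, 17, 15

14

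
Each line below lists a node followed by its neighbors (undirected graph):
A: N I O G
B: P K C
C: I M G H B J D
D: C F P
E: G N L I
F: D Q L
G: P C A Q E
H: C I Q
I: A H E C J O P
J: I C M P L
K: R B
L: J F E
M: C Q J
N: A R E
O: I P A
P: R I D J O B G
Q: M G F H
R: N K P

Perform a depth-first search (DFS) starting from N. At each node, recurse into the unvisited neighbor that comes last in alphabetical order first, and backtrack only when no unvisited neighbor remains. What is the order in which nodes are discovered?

N, R, P, O, I, J, M, Q, H, C, G, E, L, F, D, A, B, K

Visit N
N → R
R → P
P → O
O → I
I → J
J → M
M → Q
Q → H
H → C
C → G
G → E
E → L
L → F
F → D
G → A
C → B
B → K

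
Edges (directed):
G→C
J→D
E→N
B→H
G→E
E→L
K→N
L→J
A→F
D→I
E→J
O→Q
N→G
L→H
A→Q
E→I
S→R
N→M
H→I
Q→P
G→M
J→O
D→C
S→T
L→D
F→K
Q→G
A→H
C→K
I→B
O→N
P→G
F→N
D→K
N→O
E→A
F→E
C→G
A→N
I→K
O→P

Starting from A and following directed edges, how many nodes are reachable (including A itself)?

17

BFS from A visits: A, F, H, N, Q, E, K, I, G, M, O, P, J, L, B, C, D
Reachable nodes: 17 of 20 total.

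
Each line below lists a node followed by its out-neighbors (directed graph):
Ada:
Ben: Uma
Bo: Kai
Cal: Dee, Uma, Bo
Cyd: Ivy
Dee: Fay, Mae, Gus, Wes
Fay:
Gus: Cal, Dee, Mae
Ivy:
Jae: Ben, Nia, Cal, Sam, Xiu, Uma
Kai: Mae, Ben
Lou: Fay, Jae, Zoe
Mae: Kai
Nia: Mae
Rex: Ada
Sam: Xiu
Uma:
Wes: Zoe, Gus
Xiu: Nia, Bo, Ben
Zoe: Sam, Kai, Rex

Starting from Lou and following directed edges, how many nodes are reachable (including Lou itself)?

18

BFS from Lou visits: Lou, Fay, Jae, Zoe, Ben, Nia, Cal, Sam, Xiu, Uma, Kai, Rex, Mae, Dee, Bo, Ada, Gus, Wes
Reachable nodes: 18 of 20 total.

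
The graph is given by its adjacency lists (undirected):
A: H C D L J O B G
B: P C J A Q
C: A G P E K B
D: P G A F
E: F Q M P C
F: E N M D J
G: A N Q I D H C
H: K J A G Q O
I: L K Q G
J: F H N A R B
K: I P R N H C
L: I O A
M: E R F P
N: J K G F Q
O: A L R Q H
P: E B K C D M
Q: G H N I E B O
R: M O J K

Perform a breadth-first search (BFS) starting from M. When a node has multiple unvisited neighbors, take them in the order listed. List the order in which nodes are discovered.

Visit M; enqueue E, R, F, P → queue [E, R, F, P]
Visit E; enqueue Q, C → queue [R, F, P, Q, C]
Visit R; enqueue O, J, K → queue [F, P, Q, C, O, J, K]
Visit F; enqueue N, D → queue [P, Q, C, O, J, K, N, D]
Visit P; enqueue B → queue [Q, C, O, J, K, N, D, B]
Visit Q; enqueue G, H, I → queue [C, O, J, K, N, D, B, G, H, I]
Visit C; enqueue A → queue [O, J, K, N, D, B, G, H, I, A]
Visit O; enqueue L → queue [J, K, N, D, B, G, H, I, A, L]
Visit J → queue [K, N, D, B, G, H, I, A, L]
Visit K → queue [N, D, B, G, H, I, A, L]
Visit N → queue [D, B, G, H, I, A, L]
Visit D → queue [B, G, H, I, A, L]
Visit B → queue [G, H, I, A, L]
Visit G → queue [H, I, A, L]
Visit H → queue [I, A, L]
Visit I → queue [A, L]
Visit A → queue [L]
Visit L → queue []

M, E, R, F, P, Q, C, O, J, K, N, D, B, G, H, I, A, L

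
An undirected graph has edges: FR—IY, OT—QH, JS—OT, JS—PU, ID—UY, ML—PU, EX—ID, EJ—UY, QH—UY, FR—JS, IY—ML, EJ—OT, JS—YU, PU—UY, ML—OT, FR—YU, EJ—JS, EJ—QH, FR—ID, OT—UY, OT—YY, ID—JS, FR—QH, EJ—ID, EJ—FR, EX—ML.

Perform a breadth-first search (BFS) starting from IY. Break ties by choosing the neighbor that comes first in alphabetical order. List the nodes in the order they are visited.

IY, FR, ML, EJ, ID, JS, QH, YU, EX, OT, PU, UY, YY

Visit IY; enqueue FR, ML → queue [FR, ML]
Visit FR; enqueue EJ, ID, JS, QH, YU → queue [ML, EJ, ID, JS, QH, YU]
Visit ML; enqueue EX, OT, PU → queue [EJ, ID, JS, QH, YU, EX, OT, PU]
Visit EJ; enqueue UY → queue [ID, JS, QH, YU, EX, OT, PU, UY]
Visit ID → queue [JS, QH, YU, EX, OT, PU, UY]
Visit JS → queue [QH, YU, EX, OT, PU, UY]
Visit QH → queue [YU, EX, OT, PU, UY]
Visit YU → queue [EX, OT, PU, UY]
Visit EX → queue [OT, PU, UY]
Visit OT; enqueue YY → queue [PU, UY, YY]
Visit PU → queue [UY, YY]
Visit UY → queue [YY]
Visit YY → queue []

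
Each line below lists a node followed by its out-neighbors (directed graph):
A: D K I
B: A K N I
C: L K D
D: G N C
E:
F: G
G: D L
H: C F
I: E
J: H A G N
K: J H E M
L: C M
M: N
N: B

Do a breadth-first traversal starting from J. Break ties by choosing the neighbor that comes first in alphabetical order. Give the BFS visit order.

J -> A -> G -> H -> N -> D -> I -> K -> L -> C -> F -> B -> E -> M

Visit J; enqueue A, G, H, N → queue [A, G, H, N]
Visit A; enqueue D, I, K → queue [G, H, N, D, I, K]
Visit G; enqueue L → queue [H, N, D, I, K, L]
Visit H; enqueue C, F → queue [N, D, I, K, L, C, F]
Visit N; enqueue B → queue [D, I, K, L, C, F, B]
Visit D → queue [I, K, L, C, F, B]
Visit I; enqueue E → queue [K, L, C, F, B, E]
Visit K; enqueue M → queue [L, C, F, B, E, M]
Visit L → queue [C, F, B, E, M]
Visit C → queue [F, B, E, M]
Visit F → queue [B, E, M]
Visit B → queue [E, M]
Visit E → queue [M]
Visit M → queue []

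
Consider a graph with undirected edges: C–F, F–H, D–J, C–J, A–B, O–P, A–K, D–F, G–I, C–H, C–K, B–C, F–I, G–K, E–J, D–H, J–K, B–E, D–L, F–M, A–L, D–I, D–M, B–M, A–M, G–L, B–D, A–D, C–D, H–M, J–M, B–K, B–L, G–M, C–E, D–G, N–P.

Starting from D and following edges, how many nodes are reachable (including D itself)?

13

BFS from D visits: D, A, B, C, F, G, H, I, J, L, M, K, E
Reachable nodes: 13 of 16 total.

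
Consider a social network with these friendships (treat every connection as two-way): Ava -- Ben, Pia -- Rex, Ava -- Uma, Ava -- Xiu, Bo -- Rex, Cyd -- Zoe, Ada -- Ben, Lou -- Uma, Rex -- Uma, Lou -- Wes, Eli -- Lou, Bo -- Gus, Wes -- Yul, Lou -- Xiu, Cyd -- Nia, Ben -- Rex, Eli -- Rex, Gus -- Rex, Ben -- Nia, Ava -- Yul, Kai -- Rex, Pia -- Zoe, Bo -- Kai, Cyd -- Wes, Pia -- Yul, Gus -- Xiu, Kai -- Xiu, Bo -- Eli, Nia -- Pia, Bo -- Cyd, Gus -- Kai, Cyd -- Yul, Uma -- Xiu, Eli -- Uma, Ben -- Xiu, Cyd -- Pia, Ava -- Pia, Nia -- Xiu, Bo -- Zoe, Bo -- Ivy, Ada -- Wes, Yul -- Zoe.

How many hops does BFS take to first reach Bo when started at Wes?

2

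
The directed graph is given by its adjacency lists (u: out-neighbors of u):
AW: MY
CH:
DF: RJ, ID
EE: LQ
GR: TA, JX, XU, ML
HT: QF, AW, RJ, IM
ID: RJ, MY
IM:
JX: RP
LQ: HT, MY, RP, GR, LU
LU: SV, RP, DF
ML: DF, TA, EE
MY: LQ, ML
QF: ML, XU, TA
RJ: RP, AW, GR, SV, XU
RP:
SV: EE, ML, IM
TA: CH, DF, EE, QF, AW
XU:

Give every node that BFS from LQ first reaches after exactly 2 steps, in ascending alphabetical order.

Level 0: LQ
Level 1: GR, HT, LU, MY, RP
Level 2: AW, DF, IM, JX, ML, QF, RJ, SV, TA, XU
Level 3: CH, EE, ID

AW, DF, IM, JX, ML, QF, RJ, SV, TA, XU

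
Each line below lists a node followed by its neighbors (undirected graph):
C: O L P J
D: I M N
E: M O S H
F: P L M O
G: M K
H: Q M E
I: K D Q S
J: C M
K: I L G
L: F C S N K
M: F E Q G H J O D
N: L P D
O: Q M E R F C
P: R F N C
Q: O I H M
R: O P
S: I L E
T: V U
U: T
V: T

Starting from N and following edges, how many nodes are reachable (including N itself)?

BFS from N visits: N, L, P, D, F, C, S, K, R, I, M, O, J, E, G, Q, H
Reachable nodes: 17 of 20 total.

17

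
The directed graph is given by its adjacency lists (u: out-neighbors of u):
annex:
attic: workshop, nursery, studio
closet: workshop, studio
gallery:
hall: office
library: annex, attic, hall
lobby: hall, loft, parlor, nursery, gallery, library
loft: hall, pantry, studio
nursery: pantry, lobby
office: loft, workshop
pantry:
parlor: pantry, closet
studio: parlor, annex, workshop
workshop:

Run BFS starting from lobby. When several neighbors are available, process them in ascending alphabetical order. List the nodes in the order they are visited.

lobby -> gallery -> hall -> library -> loft -> nursery -> parlor -> office -> annex -> attic -> pantry -> studio -> closet -> workshop

Visit lobby; enqueue gallery, hall, library, loft, nursery, parlor → queue [gallery, hall, library, loft, nursery, parlor]
Visit gallery → queue [hall, library, loft, nursery, parlor]
Visit hall; enqueue office → queue [library, loft, nursery, parlor, office]
Visit library; enqueue annex, attic → queue [loft, nursery, parlor, office, annex, attic]
Visit loft; enqueue pantry, studio → queue [nursery, parlor, office, annex, attic, pantry, studio]
Visit nursery → queue [parlor, office, annex, attic, pantry, studio]
Visit parlor; enqueue closet → queue [office, annex, attic, pantry, studio, closet]
Visit office; enqueue workshop → queue [annex, attic, pantry, studio, closet, workshop]
Visit annex → queue [attic, pantry, studio, closet, workshop]
Visit attic → queue [pantry, studio, closet, workshop]
Visit pantry → queue [studio, closet, workshop]
Visit studio → queue [closet, workshop]
Visit closet → queue [workshop]
Visit workshop → queue []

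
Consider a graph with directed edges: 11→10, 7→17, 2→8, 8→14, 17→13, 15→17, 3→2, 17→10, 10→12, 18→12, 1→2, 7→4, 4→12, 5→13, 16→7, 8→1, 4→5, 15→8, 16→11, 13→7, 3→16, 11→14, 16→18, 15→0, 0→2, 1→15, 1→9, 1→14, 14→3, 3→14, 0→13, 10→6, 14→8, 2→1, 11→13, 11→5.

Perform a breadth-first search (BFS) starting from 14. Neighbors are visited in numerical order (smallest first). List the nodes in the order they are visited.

Visit 14; enqueue 3, 8 → queue [3, 8]
Visit 3; enqueue 2, 16 → queue [8, 2, 16]
Visit 8; enqueue 1 → queue [2, 16, 1]
Visit 2 → queue [16, 1]
Visit 16; enqueue 7, 11, 18 → queue [1, 7, 11, 18]
Visit 1; enqueue 9, 15 → queue [7, 11, 18, 9, 15]
Visit 7; enqueue 4, 17 → queue [11, 18, 9, 15, 4, 17]
Visit 11; enqueue 5, 10, 13 → queue [18, 9, 15, 4, 17, 5, 10, 13]
Visit 18; enqueue 12 → queue [9, 15, 4, 17, 5, 10, 13, 12]
Visit 9 → queue [15, 4, 17, 5, 10, 13, 12]
Visit 15; enqueue 0 → queue [4, 17, 5, 10, 13, 12, 0]
Visit 4 → queue [17, 5, 10, 13, 12, 0]
Visit 17 → queue [5, 10, 13, 12, 0]
Visit 5 → queue [10, 13, 12, 0]
Visit 10; enqueue 6 → queue [13, 12, 0, 6]
Visit 13 → queue [12, 0, 6]
Visit 12 → queue [0, 6]
Visit 0 → queue [6]
Visit 6 → queue []

14 3 8 2 16 1 7 11 18 9 15 4 17 5 10 13 12 0 6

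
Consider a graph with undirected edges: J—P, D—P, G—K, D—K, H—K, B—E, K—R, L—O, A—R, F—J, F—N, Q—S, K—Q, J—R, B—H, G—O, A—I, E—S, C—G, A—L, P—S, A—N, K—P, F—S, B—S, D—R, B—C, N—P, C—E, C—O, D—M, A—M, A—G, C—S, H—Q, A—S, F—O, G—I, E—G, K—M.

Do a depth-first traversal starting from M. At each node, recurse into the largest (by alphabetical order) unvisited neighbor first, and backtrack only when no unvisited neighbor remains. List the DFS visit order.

Visit M
M → K
K → R
R → J
J → P
P → S
S → Q
Q → H
H → B
B → E
E → G
G → O
O → L
L → A
A → N
N → F
A → I
O → C
P → D

M, K, R, J, P, S, Q, H, B, E, G, O, L, A, N, F, I, C, D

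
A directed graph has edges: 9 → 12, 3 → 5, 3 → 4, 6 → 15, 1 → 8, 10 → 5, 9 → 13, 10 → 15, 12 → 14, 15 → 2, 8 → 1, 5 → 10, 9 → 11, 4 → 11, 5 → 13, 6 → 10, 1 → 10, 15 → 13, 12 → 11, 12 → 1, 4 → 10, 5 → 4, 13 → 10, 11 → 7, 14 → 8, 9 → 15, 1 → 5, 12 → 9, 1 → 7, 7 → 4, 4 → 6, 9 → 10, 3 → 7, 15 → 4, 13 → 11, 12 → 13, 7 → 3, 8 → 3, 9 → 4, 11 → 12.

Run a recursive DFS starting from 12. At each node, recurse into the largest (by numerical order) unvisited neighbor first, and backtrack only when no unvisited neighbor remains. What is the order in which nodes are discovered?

Visit 12
12 → 14
14 → 8
8 → 3
3 → 7
7 → 4
4 → 11
4 → 10
10 → 15
15 → 13
15 → 2
10 → 5
4 → 6
8 → 1
12 → 9

12, 14, 8, 3, 7, 4, 11, 10, 15, 13, 2, 5, 6, 1, 9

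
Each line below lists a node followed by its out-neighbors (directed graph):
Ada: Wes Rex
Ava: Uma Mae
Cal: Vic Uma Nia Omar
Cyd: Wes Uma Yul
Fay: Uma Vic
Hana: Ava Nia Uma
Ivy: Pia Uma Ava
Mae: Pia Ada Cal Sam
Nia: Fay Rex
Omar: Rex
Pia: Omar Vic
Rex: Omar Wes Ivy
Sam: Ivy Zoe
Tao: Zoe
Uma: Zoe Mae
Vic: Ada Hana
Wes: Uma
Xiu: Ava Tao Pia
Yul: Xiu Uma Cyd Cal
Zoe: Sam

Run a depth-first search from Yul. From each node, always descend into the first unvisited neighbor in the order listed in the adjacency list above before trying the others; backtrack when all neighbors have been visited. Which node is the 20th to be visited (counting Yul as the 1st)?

Cyd

Visit Yul
Yul → Xiu
Xiu → Ava
Ava → Uma
Uma → Zoe
Zoe → Sam
Sam → Ivy
Ivy → Pia
Pia → Omar
Omar → Rex
Rex → Wes
Pia → Vic
Vic → Ada
Vic → Hana
Hana → Nia
Nia → Fay
Uma → Mae
Mae → Cal
Xiu → Tao
Yul → Cyd

Visit order: Yul, Xiu, Ava, Uma, Zoe, Sam, Ivy, Pia, Omar, Rex, Wes, Vic, Ada, Hana, Nia, Fay, Mae, Cal, Tao, Cyd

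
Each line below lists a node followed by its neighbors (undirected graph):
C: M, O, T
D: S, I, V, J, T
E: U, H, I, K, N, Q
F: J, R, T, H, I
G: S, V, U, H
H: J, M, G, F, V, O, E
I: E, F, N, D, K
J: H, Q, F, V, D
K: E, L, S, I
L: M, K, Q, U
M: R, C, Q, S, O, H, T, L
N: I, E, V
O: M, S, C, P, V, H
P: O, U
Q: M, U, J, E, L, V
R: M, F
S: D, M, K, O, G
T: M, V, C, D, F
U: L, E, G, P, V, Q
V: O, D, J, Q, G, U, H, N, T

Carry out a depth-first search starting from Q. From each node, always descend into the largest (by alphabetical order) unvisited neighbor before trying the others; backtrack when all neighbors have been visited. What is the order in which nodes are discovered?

Q → V → U → P → O → S → M → T → F → R → J → H → G → E → N → I → K → L → D → C

Visit Q
Q → V
V → U
U → P
P → O
O → S
S → M
M → T
T → F
F → R
F → J
J → H
H → G
H → E
E → N
N → I
I → K
K → L
I → D
T → C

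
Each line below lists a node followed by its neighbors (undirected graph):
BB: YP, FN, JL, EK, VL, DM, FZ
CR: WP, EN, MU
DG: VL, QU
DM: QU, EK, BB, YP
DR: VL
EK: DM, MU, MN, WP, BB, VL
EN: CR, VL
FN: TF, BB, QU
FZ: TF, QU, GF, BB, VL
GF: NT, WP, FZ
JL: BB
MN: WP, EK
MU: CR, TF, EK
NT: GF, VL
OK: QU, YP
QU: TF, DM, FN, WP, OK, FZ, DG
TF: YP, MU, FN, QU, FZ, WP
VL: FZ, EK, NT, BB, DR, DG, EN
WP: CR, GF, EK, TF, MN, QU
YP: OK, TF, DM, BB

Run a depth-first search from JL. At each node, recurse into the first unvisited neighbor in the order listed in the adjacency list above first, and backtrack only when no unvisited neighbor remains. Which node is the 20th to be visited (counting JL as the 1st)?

Visit JL
JL → BB
BB → YP
YP → OK
OK → QU
QU → TF
TF → MU
MU → CR
CR → WP
WP → GF
GF → NT
NT → VL
VL → FZ
VL → EK
EK → DM
EK → MN
VL → DR
VL → DG
VL → EN
TF → FN

Visit order: JL, BB, YP, OK, QU, TF, MU, CR, WP, GF, NT, VL, FZ, EK, DM, MN, DR, DG, EN, FN

FN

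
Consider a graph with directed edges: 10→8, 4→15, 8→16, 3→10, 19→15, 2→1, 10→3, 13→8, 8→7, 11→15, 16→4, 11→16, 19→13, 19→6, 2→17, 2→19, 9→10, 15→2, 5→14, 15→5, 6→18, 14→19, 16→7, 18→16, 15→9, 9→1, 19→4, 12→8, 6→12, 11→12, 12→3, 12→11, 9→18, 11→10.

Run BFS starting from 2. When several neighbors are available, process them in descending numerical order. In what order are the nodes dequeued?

Visit 2; enqueue 19, 17, 1 → queue [19, 17, 1]
Visit 19; enqueue 15, 13, 6, 4 → queue [17, 1, 15, 13, 6, 4]
Visit 17 → queue [1, 15, 13, 6, 4]
Visit 1 → queue [15, 13, 6, 4]
Visit 15; enqueue 9, 5 → queue [13, 6, 4, 9, 5]
Visit 13; enqueue 8 → queue [6, 4, 9, 5, 8]
Visit 6; enqueue 18, 12 → queue [4, 9, 5, 8, 18, 12]
Visit 4 → queue [9, 5, 8, 18, 12]
Visit 9; enqueue 10 → queue [5, 8, 18, 12, 10]
Visit 5; enqueue 14 → queue [8, 18, 12, 10, 14]
Visit 8; enqueue 16, 7 → queue [18, 12, 10, 14, 16, 7]
Visit 18 → queue [12, 10, 14, 16, 7]
Visit 12; enqueue 11, 3 → queue [10, 14, 16, 7, 11, 3]
Visit 10 → queue [14, 16, 7, 11, 3]
Visit 14 → queue [16, 7, 11, 3]
Visit 16 → queue [7, 11, 3]
Visit 7 → queue [11, 3]
Visit 11 → queue [3]
Visit 3 → queue []

2, 19, 17, 1, 15, 13, 6, 4, 9, 5, 8, 18, 12, 10, 14, 16, 7, 11, 3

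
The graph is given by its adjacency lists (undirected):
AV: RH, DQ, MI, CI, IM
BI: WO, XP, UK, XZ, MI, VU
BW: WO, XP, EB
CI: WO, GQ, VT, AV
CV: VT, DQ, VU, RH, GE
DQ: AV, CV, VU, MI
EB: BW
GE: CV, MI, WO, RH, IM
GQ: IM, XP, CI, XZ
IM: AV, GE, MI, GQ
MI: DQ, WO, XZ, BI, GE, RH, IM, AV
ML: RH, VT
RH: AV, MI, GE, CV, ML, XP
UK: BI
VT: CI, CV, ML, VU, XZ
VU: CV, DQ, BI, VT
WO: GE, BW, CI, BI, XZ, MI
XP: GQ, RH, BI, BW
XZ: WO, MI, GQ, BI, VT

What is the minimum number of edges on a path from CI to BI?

Level 0: CI
Level 1: AV, GQ, VT, WO
Level 2: BI, BW, CV, DQ, GE, IM, MI, ML, RH, VU, XP, XZ
Level 3: EB, UK
BI first appears at level 2.

2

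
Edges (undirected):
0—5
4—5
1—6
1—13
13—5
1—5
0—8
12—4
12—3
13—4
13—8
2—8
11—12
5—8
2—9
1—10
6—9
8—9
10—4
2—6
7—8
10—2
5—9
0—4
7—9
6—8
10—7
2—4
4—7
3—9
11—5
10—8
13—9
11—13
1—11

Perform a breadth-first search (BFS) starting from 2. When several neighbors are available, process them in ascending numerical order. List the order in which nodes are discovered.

Visit 2; enqueue 4, 6, 8, 9, 10 → queue [4, 6, 8, 9, 10]
Visit 4; enqueue 0, 5, 7, 12, 13 → queue [6, 8, 9, 10, 0, 5, 7, 12, 13]
Visit 6; enqueue 1 → queue [8, 9, 10, 0, 5, 7, 12, 13, 1]
Visit 8 → queue [9, 10, 0, 5, 7, 12, 13, 1]
Visit 9; enqueue 3 → queue [10, 0, 5, 7, 12, 13, 1, 3]
Visit 10 → queue [0, 5, 7, 12, 13, 1, 3]
Visit 0 → queue [5, 7, 12, 13, 1, 3]
Visit 5; enqueue 11 → queue [7, 12, 13, 1, 3, 11]
Visit 7 → queue [12, 13, 1, 3, 11]
Visit 12 → queue [13, 1, 3, 11]
Visit 13 → queue [1, 3, 11]
Visit 1 → queue [3, 11]
Visit 3 → queue [11]
Visit 11 → queue []

2 -> 4 -> 6 -> 8 -> 9 -> 10 -> 0 -> 5 -> 7 -> 12 -> 13 -> 1 -> 3 -> 11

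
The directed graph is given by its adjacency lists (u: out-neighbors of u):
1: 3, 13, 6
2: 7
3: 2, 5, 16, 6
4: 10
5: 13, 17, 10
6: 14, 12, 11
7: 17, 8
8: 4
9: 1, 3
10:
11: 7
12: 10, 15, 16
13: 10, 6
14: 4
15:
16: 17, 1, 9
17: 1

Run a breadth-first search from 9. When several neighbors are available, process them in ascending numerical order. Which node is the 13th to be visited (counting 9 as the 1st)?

7

Visit 9; enqueue 1, 3 → queue [1, 3]
Visit 1; enqueue 6, 13 → queue [3, 6, 13]
Visit 3; enqueue 2, 5, 16 → queue [6, 13, 2, 5, 16]
Visit 6; enqueue 11, 12, 14 → queue [13, 2, 5, 16, 11, 12, 14]
Visit 13; enqueue 10 → queue [2, 5, 16, 11, 12, 14, 10]
Visit 2; enqueue 7 → queue [5, 16, 11, 12, 14, 10, 7]
Visit 5; enqueue 17 → queue [16, 11, 12, 14, 10, 7, 17]
Visit 16 → queue [11, 12, 14, 10, 7, 17]
Visit 11 → queue [12, 14, 10, 7, 17]
Visit 12; enqueue 15 → queue [14, 10, 7, 17, 15]
Visit 14; enqueue 4 → queue [10, 7, 17, 15, 4]
Visit 10 → queue [7, 17, 15, 4]
Visit 7; enqueue 8 → queue [17, 15, 4, 8]
Visit 17 → queue [15, 4, 8]
Visit 15 → queue [4, 8]
Visit 4 → queue [8]
Visit 8 → queue []

Visit order: 9, 1, 3, 6, 13, 2, 5, 16, 11, 12, 14, 10, 7, 17, 15, 4, 8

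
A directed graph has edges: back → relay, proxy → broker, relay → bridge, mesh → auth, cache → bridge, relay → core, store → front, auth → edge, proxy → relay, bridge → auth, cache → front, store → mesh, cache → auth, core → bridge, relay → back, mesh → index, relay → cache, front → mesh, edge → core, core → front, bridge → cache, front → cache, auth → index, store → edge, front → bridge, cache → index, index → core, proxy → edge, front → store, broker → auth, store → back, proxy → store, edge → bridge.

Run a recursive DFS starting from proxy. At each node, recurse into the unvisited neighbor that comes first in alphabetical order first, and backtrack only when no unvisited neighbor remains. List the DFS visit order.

Visit proxy
proxy → broker
broker → auth
auth → edge
edge → bridge
bridge → cache
cache → front
front → mesh
mesh → index
index → core
front → store
store → back
back → relay

proxy, broker, auth, edge, bridge, cache, front, mesh, index, core, store, back, relay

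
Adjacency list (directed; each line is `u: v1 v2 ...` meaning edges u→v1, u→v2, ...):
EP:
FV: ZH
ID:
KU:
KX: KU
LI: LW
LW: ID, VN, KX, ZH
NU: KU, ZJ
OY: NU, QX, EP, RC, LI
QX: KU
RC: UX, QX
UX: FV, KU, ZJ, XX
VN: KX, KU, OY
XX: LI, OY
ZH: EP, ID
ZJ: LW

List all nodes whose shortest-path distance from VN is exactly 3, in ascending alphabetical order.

Level 0: VN
Level 1: KU, KX, OY
Level 2: EP, LI, NU, QX, RC
Level 3: LW, UX, ZJ
Level 4: FV, ID, XX, ZH

LW, UX, ZJ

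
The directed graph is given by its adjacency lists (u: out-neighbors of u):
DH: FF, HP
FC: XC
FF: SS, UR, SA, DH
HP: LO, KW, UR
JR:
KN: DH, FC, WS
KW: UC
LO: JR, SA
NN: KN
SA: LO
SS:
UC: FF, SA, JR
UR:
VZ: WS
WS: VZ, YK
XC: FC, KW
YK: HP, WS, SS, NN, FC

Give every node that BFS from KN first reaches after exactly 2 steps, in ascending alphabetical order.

FF, HP, VZ, XC, YK

Level 0: KN
Level 1: DH, FC, WS
Level 2: FF, HP, VZ, XC, YK
Level 3: KW, LO, NN, SA, SS, UR
Level 4: JR, UC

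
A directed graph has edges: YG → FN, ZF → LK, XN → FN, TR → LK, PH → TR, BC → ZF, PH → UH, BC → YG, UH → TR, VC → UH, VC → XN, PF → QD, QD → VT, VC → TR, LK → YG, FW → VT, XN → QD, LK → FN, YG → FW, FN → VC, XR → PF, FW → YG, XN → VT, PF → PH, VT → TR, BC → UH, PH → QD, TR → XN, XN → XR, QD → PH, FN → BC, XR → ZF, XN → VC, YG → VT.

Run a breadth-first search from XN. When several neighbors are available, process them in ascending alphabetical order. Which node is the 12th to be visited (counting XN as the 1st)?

Visit XN; enqueue FN, QD, VC, VT, XR → queue [FN, QD, VC, VT, XR]
Visit FN; enqueue BC → queue [QD, VC, VT, XR, BC]
Visit QD; enqueue PH → queue [VC, VT, XR, BC, PH]
Visit VC; enqueue TR, UH → queue [VT, XR, BC, PH, TR, UH]
Visit VT → queue [XR, BC, PH, TR, UH]
Visit XR; enqueue PF, ZF → queue [BC, PH, TR, UH, PF, ZF]
Visit BC; enqueue YG → queue [PH, TR, UH, PF, ZF, YG]
Visit PH → queue [TR, UH, PF, ZF, YG]
Visit TR; enqueue LK → queue [UH, PF, ZF, YG, LK]
Visit UH → queue [PF, ZF, YG, LK]
Visit PF → queue [ZF, YG, LK]
Visit ZF → queue [YG, LK]
Visit YG; enqueue FW → queue [LK, FW]
Visit LK → queue [FW]
Visit FW → queue []

Visit order: XN, FN, QD, VC, VT, XR, BC, PH, TR, UH, PF, ZF, YG, LK, FW

ZF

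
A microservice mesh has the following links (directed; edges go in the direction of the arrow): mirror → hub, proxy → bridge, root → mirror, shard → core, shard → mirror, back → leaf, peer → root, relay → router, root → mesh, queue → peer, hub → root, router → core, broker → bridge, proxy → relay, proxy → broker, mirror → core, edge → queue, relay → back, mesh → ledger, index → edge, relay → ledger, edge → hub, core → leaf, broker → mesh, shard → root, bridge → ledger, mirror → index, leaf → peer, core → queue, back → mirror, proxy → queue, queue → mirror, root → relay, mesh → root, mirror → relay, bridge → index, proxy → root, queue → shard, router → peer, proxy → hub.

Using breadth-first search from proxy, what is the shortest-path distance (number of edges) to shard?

Level 0: proxy
Level 1: bridge, broker, hub, queue, relay, root
Level 2: back, index, ledger, mesh, mirror, peer, router, shard
Level 3: core, edge, leaf
shard first appears at level 2.

2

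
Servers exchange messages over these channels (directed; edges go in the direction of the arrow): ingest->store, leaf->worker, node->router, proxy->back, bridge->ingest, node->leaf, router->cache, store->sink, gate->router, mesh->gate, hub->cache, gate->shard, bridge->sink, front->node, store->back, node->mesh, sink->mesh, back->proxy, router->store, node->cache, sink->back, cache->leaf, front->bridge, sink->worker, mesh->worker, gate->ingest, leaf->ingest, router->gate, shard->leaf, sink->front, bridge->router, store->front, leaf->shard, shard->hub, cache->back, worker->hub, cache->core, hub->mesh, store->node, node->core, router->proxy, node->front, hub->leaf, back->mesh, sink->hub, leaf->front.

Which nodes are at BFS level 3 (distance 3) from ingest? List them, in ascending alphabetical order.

bridge, cache, core, hub, leaf, mesh, proxy, router, worker

Level 0: ingest
Level 1: store
Level 2: back, front, node, sink
Level 3: bridge, cache, core, hub, leaf, mesh, proxy, router, worker
Level 4: gate, shard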